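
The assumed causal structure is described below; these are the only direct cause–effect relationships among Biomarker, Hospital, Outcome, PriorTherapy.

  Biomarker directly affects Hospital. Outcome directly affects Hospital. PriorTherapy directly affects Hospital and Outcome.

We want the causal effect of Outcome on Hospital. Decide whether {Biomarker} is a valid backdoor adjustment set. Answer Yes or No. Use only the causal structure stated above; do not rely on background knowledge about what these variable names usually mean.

Backdoor paths from Outcome to Hospital (paths whose first edge points into Outcome):
  P1: Outcome <- PriorTherapy -> Hospital
Condition 1 (no descendant of Outcome in the set): holds — descendants of Outcome are {Hospital}; none are in {Biomarker}.
Condition 2 (every backdoor path blocked by {Biomarker}):
  P1: open — no interior node is in the conditioning set.
{Biomarker} does not satisfy the backdoor criterion.

No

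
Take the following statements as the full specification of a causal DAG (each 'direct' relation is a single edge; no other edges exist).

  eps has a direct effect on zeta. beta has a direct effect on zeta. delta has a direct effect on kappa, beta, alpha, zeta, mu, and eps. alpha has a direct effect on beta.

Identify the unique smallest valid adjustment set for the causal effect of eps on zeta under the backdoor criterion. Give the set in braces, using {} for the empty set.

{delta}

Variables eligible for adjustment (non-descendants of eps, excluding eps and zeta): {alpha, beta, delta, kappa, mu}.
Backdoor paths from eps to zeta:
  P1: eps <- delta -> alpha -> beta -> zeta
  P2: eps <- delta -> beta -> zeta
  P3: eps <- delta -> zeta
The empty set is not sufficient: P1 (eps <- delta -> alpha -> beta -> zeta) has no collider blocking it and no conditioned non-collider, so it is open.
Try {delta}:
  P1: blocked at fork node delta ∈ conditioning set.
  P2: blocked at fork node delta ∈ conditioning set.
  P3: blocked at fork node delta ∈ conditioning set.
{delta} contains no descendant of eps and blocks every backdoor path.
No other singleton works — e.g. {alpha} leaves P2 open — so {delta} is the unique smallest valid adjustment set.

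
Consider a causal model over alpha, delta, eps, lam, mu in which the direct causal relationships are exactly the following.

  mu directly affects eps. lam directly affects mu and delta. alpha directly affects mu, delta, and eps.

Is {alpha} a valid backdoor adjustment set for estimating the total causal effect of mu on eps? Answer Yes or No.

Yes

Backdoor paths from mu to eps (paths whose first edge points into mu):
  P1: mu <- alpha -> eps
  P2: mu <- lam -> delta <- alpha -> eps
Condition 1 (no descendant of mu in the set): holds — descendants of mu are {eps}; none are in {alpha}.
Condition 2 (every backdoor path blocked by {alpha}):
  P1: blocked at fork node alpha ∈ conditioning set.
  P2: blocked at collider delta (neither it nor any descendant is in the conditioning set).
{alpha} satisfies the backdoor criterion.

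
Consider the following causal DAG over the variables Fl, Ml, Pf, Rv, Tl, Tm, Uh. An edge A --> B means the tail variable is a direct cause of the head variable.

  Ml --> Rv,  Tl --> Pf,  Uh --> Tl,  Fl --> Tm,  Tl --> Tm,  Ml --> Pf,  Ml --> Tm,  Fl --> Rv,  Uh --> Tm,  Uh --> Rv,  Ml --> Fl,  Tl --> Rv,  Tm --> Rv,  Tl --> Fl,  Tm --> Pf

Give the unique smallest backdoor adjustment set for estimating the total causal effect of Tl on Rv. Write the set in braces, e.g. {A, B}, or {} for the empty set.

{Uh}

Variables eligible for adjustment (non-descendants of Tl, excluding Tl and Rv): {Ml, Uh}.
Backdoor paths from Tl to Rv:
  P1: Tl <- Uh -> Tm <- Ml -> Fl -> Rv
  P2: Tl <- Uh -> Tm <- Ml -> Rv
  P3: Tl <- Uh -> Tm <- Fl <- Ml -> Rv
  P4: Tl <- Uh -> Tm <- Fl -> Rv
  P5: Tl <- Uh -> Tm -> Pf <- Ml -> Fl -> Rv
  P6: Tl <- Uh -> Tm -> Pf <- Ml -> Rv
  P7: Tl <- Uh -> Tm -> Rv
  P8: Tl <- Uh -> Rv
The empty set is not sufficient: P7 (Tl <- Uh -> Tm -> Rv) has no collider blocking it and no conditioned non-collider, so it is open.
Try {Uh}:
  P1: blocked at fork node Uh ∈ conditioning set.
  P2: blocked at fork node Uh ∈ conditioning set.
  P3: blocked at fork node Uh ∈ conditioning set.
  P4: blocked at fork node Uh ∈ conditioning set.
  P5: blocked at fork node Uh ∈ conditioning set.
  P6: blocked at fork node Uh ∈ conditioning set.
  P7: blocked at fork node Uh ∈ conditioning set.
  P8: blocked at fork node Uh ∈ conditioning set.
{Uh} contains no descendant of Tl and blocks every backdoor path.
No other singleton works — e.g. {Ml} leaves P7 open — so {Uh} is the unique smallest valid adjustment set.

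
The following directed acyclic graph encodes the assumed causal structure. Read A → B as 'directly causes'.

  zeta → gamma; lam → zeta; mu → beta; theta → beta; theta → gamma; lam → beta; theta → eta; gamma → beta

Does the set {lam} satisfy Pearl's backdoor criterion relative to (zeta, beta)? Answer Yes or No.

Yes

Backdoor paths from zeta to beta (paths whose first edge points into zeta):
  P1: zeta <- lam -> beta
Condition 1 (no descendant of zeta in the set): holds — descendants of zeta are {beta, gamma}; none are in {lam}.
Condition 2 (every backdoor path blocked by {lam}):
  P1: blocked at fork node lam ∈ conditioning set.
{lam} satisfies the backdoor criterion.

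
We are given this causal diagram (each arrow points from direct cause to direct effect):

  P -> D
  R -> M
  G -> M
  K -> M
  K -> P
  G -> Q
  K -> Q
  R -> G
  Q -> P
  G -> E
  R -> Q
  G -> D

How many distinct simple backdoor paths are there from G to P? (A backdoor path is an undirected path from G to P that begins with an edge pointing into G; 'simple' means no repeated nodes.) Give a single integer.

A backdoor path from G to P is any simple undirected path whose first edge points into G (i.e. leaves G via a parent).
Parents of G: {R}.
Enumerating:
  P1: G <- R -> Q <- K -> P
  P2: G <- R -> Q -> P
  P3: G <- R -> M <- K -> Q -> P
  P4: G <- R -> M <- K -> P
That exhausts the simple backdoor paths. Count: 4.

4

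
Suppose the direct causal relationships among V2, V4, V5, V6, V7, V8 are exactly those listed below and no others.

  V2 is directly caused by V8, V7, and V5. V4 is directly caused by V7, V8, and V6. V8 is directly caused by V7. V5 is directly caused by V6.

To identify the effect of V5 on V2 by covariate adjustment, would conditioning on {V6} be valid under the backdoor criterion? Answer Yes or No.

Backdoor paths from V5 to V2 (paths whose first edge points into V5):
  P1: V5 <- V6 -> V4 <- V7 -> V8 -> V2
  P2: V5 <- V6 -> V4 <- V7 -> V2
  P3: V5 <- V6 -> V4 <- V8 <- V7 -> V2
  P4: V5 <- V6 -> V4 <- V8 -> V2
Condition 1 (no descendant of V5 in the set): holds — descendants of V5 are {V2}; none are in {V6}.
Condition 2 (every backdoor path blocked by {V6}):
  P1: blocked at fork node V6 ∈ conditioning set.
  P2: blocked at fork node V6 ∈ conditioning set.
  P3: blocked at fork node V6 ∈ conditioning set.
  P4: blocked at fork node V6 ∈ conditioning set.
{V6} satisfies the backdoor criterion.

Yes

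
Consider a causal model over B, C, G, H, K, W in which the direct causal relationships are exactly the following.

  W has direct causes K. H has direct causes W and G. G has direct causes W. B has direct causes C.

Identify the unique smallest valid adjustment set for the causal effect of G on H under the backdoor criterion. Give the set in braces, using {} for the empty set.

Variables eligible for adjustment (non-descendants of G, excluding G and H): {B, C, K, W}.
Backdoor paths from G to H:
  P1: G <- W -> H
The empty set is not sufficient: P1 (G <- W -> H) has no collider blocking it and no conditioned non-collider, so it is open.
Try {W}:
  P1: blocked at fork node W ∈ conditioning set.
{W} contains no descendant of G and blocks every backdoor path.
No other singleton works — e.g. {K} leaves P1 open — so {W} is the unique smallest valid adjustment set.

{W}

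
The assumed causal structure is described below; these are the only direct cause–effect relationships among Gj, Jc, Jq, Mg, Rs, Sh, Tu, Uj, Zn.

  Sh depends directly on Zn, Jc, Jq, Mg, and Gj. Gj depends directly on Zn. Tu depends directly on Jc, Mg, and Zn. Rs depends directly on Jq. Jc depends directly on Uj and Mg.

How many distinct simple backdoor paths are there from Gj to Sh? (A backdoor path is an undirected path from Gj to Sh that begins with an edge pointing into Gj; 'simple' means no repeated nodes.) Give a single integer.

A backdoor path from Gj to Sh is any simple undirected path whose first edge points into Gj (i.e. leaves Gj via a parent).
Parents of Gj: {Zn}.
Enumerating:
  P1: Gj <- Zn -> Sh
  P2: Gj <- Zn -> Tu <- Mg -> Jc -> Sh
  P3: Gj <- Zn -> Tu <- Mg -> Sh
  P4: Gj <- Zn -> Tu <- Jc <- Mg -> Sh
  P5: Gj <- Zn -> Tu <- Jc -> Sh
That exhausts the simple backdoor paths. Count: 5.

5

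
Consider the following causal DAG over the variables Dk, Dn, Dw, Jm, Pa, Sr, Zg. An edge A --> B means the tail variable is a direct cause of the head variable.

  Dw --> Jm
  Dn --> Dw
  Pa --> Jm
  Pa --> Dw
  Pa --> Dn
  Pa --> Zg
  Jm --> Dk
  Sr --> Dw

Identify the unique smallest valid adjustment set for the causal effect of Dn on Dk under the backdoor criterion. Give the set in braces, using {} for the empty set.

Variables eligible for adjustment (non-descendants of Dn, excluding Dn and Dk): {Pa, Sr, Zg}.
Backdoor paths from Dn to Dk:
  P1: Dn <- Pa -> Dw -> Jm -> Dk
  P2: Dn <- Pa -> Jm -> Dk
The empty set is not sufficient: P1 (Dn <- Pa -> Dw -> Jm -> Dk) has no collider blocking it and no conditioned non-collider, so it is open.
Try {Pa}:
  P1: blocked at fork node Pa ∈ conditioning set.
  P2: blocked at fork node Pa ∈ conditioning set.
{Pa} contains no descendant of Dn and blocks every backdoor path.
No other singleton works — e.g. {Sr} leaves P1 open — so {Pa} is the unique smallest valid adjustment set.

{Pa}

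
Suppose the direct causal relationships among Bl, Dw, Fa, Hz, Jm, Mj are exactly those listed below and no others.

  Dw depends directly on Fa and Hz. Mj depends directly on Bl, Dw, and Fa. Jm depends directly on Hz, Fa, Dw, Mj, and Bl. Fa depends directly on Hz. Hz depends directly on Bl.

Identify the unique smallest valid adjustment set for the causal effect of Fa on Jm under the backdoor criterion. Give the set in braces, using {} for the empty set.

{Hz}

Variables eligible for adjustment (non-descendants of Fa, excluding Fa and Jm): {Bl, Hz}.
Backdoor paths from Fa to Jm:
  P1: Fa <- Hz <- Bl -> Mj <- Dw -> Jm
  P2: Fa <- Hz <- Bl -> Mj -> Jm
  P3: Fa <- Hz <- Bl -> Jm
  P4: Fa <- Hz -> Dw -> Mj <- Bl -> Jm
  P5: Fa <- Hz -> Dw -> Mj -> Jm
  P6: Fa <- Hz -> Dw -> Jm
  P7: Fa <- Hz -> Jm
The empty set is not sufficient: P2 (Fa <- Hz <- Bl -> Mj -> Jm) has no collider blocking it and no conditioned non-collider, so it is open.
Try {Hz}:
  P1: blocked at chain node Hz ∈ conditioning set.
  P2: blocked at chain node Hz ∈ conditioning set.
  P3: blocked at chain node Hz ∈ conditioning set.
  P4: blocked at fork node Hz ∈ conditioning set.
  P5: blocked at fork node Hz ∈ conditioning set.
  P6: blocked at fork node Hz ∈ conditioning set.
  P7: blocked at fork node Hz ∈ conditioning set.
{Hz} contains no descendant of Fa and blocks every backdoor path.
No other singleton works — e.g. {Bl} leaves P5 open — so {Hz} is the unique smallest valid adjustment set.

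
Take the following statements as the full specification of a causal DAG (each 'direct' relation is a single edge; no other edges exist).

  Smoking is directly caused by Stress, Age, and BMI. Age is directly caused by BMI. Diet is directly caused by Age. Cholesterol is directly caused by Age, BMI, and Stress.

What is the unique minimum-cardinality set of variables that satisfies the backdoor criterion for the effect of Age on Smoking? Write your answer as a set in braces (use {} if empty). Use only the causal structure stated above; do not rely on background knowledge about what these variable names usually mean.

{BMI}

Variables eligible for adjustment (non-descendants of Age, excluding Age and Smoking): {BMI, Stress}.
Backdoor paths from Age to Smoking:
  P1: Age <- BMI -> Cholesterol <- Stress -> Smoking
  P2: Age <- BMI -> Smoking
The empty set is not sufficient: P2 (Age <- BMI -> Smoking) has no collider blocking it and no conditioned non-collider, so it is open.
Try {BMI}:
  P1: blocked at fork node BMI ∈ conditioning set.
  P2: blocked at fork node BMI ∈ conditioning set.
{BMI} contains no descendant of Age and blocks every backdoor path.
No other singleton works — e.g. {Stress} leaves P2 open — so {BMI} is the unique smallest valid adjustment set.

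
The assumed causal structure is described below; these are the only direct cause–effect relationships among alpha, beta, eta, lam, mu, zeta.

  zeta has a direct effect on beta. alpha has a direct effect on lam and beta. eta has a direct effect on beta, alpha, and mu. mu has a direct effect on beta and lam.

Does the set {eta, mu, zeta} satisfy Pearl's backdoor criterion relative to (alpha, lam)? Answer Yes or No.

Yes

Backdoor paths from alpha to lam (paths whose first edge points into alpha):
  P1: alpha <- eta -> mu -> lam
  P2: alpha <- eta -> beta <- mu -> lam
Condition 1 (no descendant of alpha in the set): holds — descendants of alpha are {beta, lam}; none are in {eta, mu, zeta}.
Condition 2 (every backdoor path blocked by {eta, mu, zeta}):
  P1: blocked at fork node eta ∈ conditioning set.
  P2: blocked at fork node eta ∈ conditioning set.
{eta, mu, zeta} satisfies the backdoor criterion.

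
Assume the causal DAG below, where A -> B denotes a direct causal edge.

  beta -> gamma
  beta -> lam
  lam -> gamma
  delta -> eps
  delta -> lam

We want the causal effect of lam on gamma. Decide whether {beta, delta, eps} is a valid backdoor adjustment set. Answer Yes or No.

Yes

Backdoor paths from lam to gamma (paths whose first edge points into lam):
  P1: lam <- beta -> gamma
Condition 1 (no descendant of lam in the set): holds — descendants of lam are {gamma}; none are in {beta, delta, eps}.
Condition 2 (every backdoor path blocked by {beta, delta, eps}):
  P1: blocked at fork node beta ∈ conditioning set.
{beta, delta, eps} satisfies the backdoor criterion.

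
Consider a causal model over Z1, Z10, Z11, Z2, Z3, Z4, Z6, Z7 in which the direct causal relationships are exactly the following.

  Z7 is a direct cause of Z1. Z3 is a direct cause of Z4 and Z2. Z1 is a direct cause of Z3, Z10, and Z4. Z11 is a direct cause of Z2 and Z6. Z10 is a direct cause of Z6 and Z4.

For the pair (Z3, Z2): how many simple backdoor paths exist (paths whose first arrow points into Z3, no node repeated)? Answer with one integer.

2

A backdoor path from Z3 to Z2 is any simple undirected path whose first edge points into Z3 (i.e. leaves Z3 via a parent).
Parents of Z3: {Z1}.
Enumerating:
  P1: Z3 <- Z1 -> Z10 -> Z6 <- Z11 -> Z2
  P2: Z3 <- Z1 -> Z4 <- Z10 -> Z6 <- Z11 -> Z2
That exhausts the simple backdoor paths. Count: 2.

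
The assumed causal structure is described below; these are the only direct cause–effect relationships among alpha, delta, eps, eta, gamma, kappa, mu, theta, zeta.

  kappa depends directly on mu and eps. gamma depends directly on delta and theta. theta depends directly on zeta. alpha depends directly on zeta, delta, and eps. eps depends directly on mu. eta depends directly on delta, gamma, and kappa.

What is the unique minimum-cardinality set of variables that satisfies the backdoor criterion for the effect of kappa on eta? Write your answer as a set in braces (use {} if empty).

{}

Variables eligible for adjustment (non-descendants of kappa, excluding kappa and eta): {alpha, delta, eps, gamma, mu, theta, zeta}.
Backdoor paths from kappa to eta:
  P1: kappa <- mu -> eps -> alpha <- delta -> gamma -> eta
  P2: kappa <- mu -> eps -> alpha <- delta -> eta
  P3: kappa <- mu -> eps -> alpha <- zeta -> theta -> gamma <- delta -> eta
  P4: kappa <- mu -> eps -> alpha <- zeta -> theta -> gamma -> eta
  P5: kappa <- eps -> alpha <- delta -> gamma -> eta
  P6: kappa <- eps -> alpha <- delta -> eta
  P7: kappa <- eps -> alpha <- zeta -> theta -> gamma <- delta -> eta
  P8: kappa <- eps -> alpha <- zeta -> theta -> gamma -> eta
Each backdoor path contains an unconditioned collider, so every path is already blocked with the empty conditioning set:
  P1: blocked at collider alpha (neither it nor any descendant is in the conditioning set).
  P2: blocked at collider alpha (neither it nor any descendant is in the conditioning set).
  P3: blocked at collider alpha (neither it nor any descendant is in the conditioning set).
  P4: blocked at collider alpha (neither it nor any descendant is in the conditioning set).
  P5: blocked at collider alpha (neither it nor any descendant is in the conditioning set).
  P6: blocked at collider alpha (neither it nor any descendant is in the conditioning set).
  P7: blocked at collider alpha (neither it nor any descendant is in the conditioning set).
  P8: blocked at collider alpha (neither it nor any descendant is in the conditioning set).
The empty set is therefore the unique smallest valid set.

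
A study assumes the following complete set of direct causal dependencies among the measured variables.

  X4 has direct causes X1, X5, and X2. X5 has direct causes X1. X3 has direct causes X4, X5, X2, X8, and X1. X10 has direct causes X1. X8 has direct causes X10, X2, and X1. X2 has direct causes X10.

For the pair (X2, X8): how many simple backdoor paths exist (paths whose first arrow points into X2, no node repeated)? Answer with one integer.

7

A backdoor path from X2 to X8 is any simple undirected path whose first edge points into X2 (i.e. leaves X2 via a parent).
Parents of X2: {X10}.
Enumerating:
  P1: X2 <- X10 <- X1 -> X5 -> X4 -> X3 <- X8
  P2: X2 <- X10 <- X1 -> X5 -> X3 <- X8
  P3: X2 <- X10 <- X1 -> X4 <- X5 -> X3 <- X8
  P4: X2 <- X10 <- X1 -> X4 -> X3 <- X8
  P5: X2 <- X10 <- X1 -> X8
  P6: X2 <- X10 <- X1 -> X3 <- X8
  P7: X2 <- X10 -> X8
That exhausts the simple backdoor paths. Count: 7.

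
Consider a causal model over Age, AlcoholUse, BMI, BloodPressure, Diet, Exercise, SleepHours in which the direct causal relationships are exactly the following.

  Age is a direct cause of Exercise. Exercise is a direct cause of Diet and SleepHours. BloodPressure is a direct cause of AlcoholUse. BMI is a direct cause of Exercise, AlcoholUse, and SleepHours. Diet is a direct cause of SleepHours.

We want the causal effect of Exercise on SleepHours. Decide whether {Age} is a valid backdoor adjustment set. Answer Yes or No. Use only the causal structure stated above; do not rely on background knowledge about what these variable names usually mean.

No

Backdoor paths from Exercise to SleepHours (paths whose first edge points into Exercise):
  P1: Exercise <- BMI -> SleepHours
Condition 1 (no descendant of Exercise in the set): holds — descendants of Exercise are {Diet, SleepHours}; none are in {Age}.
Condition 2 (every backdoor path blocked by {Age}):
  P1: open — no interior node is in the conditioning set.
{Age} does not satisfy the backdoor criterion.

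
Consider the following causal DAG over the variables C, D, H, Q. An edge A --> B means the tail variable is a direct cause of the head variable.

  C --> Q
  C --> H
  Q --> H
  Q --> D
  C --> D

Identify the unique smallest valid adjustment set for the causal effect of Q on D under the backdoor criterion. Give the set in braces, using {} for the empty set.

{C}

Variables eligible for adjustment (non-descendants of Q, excluding Q and D): {C}.
Backdoor paths from Q to D:
  P1: Q <- C -> D
The empty set is not sufficient: P1 (Q <- C -> D) has no collider blocking it and no conditioned non-collider, so it is open.
Try {C}:
  P1: blocked at fork node C ∈ conditioning set.
{C} contains no descendant of Q and blocks every backdoor path.
{C} is the unique smallest valid adjustment set.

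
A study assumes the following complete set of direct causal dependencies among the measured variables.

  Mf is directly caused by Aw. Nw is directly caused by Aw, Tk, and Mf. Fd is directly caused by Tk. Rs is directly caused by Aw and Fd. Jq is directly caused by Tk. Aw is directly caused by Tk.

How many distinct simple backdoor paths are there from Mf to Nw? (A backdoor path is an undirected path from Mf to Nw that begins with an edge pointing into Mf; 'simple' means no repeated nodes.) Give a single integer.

A backdoor path from Mf to Nw is any simple undirected path whose first edge points into Mf (i.e. leaves Mf via a parent).
Parents of Mf: {Aw}.
Enumerating:
  P1: Mf <- Aw <- Tk -> Nw
  P2: Mf <- Aw -> Nw
  P3: Mf <- Aw -> Rs <- Fd <- Tk -> Nw
That exhausts the simple backdoor paths. Count: 3.

3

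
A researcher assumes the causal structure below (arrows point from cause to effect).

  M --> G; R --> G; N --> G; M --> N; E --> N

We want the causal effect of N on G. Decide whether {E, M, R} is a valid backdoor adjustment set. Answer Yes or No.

Yes

Backdoor paths from N to G (paths whose first edge points into N):
  P1: N <- M -> G
Condition 1 (no descendant of N in the set): holds — descendants of N are {G}; none are in {E, M, R}.
Condition 2 (every backdoor path blocked by {E, M, R}):
  P1: blocked at fork node M ∈ conditioning set.
{E, M, R} satisfies the backdoor criterion.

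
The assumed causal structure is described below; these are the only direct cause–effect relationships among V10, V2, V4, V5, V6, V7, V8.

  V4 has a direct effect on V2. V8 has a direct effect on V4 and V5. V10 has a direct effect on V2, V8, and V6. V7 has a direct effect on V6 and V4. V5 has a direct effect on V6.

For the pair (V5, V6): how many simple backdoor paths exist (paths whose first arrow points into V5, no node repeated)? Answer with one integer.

4

A backdoor path from V5 to V6 is any simple undirected path whose first edge points into V5 (i.e. leaves V5 via a parent).
Parents of V5: {V8}.
Enumerating:
  P1: V5 <- V8 <- V10 -> V6
  P2: V5 <- V8 <- V10 -> V2 <- V4 <- V7 -> V6
  P3: V5 <- V8 -> V4 <- V7 -> V6
  P4: V5 <- V8 -> V4 -> V2 <- V10 -> V6
That exhausts the simple backdoor paths. Count: 4.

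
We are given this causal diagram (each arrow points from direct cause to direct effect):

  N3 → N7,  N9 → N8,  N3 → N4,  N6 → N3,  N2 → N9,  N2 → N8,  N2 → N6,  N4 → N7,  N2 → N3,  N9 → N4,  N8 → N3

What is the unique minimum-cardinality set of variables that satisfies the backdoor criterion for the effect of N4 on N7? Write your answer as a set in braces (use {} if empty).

Variables eligible for adjustment (non-descendants of N4, excluding N4 and N7): {N2, N3, N6, N8, N9}.
Backdoor paths from N4 to N7:
  P1: N4 <- N9 <- N2 -> N8 -> N3 -> N7
  P2: N4 <- N9 <- N2 -> N6 -> N3 -> N7
  P3: N4 <- N9 <- N2 -> N3 -> N7
  P4: N4 <- N9 -> N8 <- N2 -> N6 -> N3 -> N7
  P5: N4 <- N9 -> N8 <- N2 -> N3 -> N7
  P6: N4 <- N9 -> N8 -> N3 -> N7
  P7: N4 <- N3 -> N7
The empty set is not sufficient: P1 (N4 <- N9 <- N2 -> N8 -> N3 -> N7) has no collider blocking it and no conditioned non-collider, so it is open.
Try {N3}:
  P1: blocked at chain node N3 ∈ conditioning set.
  P2: blocked at chain node N3 ∈ conditioning set.
  P3: blocked at chain node N3 ∈ conditioning set.
  P4: blocked at chain node N3 ∈ conditioning set.
  P5: blocked at chain node N3 ∈ conditioning set.
  P6: blocked at chain node N3 ∈ conditioning set.
  P7: blocked at fork node N3 ∈ conditioning set.
{N3} contains no descendant of N4 and blocks every backdoor path.
No other singleton works — e.g. {N2} leaves P6 open — so {N3} is the unique smallest valid adjustment set.

{N3}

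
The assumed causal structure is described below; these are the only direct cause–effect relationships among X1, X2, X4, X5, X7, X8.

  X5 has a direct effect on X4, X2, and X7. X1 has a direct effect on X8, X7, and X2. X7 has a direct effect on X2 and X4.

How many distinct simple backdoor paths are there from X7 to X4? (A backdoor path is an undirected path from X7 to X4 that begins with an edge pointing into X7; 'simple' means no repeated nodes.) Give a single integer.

A backdoor path from X7 to X4 is any simple undirected path whose first edge points into X7 (i.e. leaves X7 via a parent).
Parents of X7: {X1, X5}.
Enumerating:
  P1: X7 <- X5 -> X4
  P2: X7 <- X1 -> X2 <- X5 -> X4
That exhausts the simple backdoor paths. Count: 2.

2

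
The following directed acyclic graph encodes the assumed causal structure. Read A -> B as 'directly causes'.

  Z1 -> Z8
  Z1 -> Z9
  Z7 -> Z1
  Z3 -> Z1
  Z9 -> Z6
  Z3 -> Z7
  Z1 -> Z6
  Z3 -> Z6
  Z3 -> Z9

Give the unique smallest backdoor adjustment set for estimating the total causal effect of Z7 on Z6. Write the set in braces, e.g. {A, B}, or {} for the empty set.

Variables eligible for adjustment (non-descendants of Z7, excluding Z7 and Z6): {Z3}.
Backdoor paths from Z7 to Z6:
  P1: Z7 <- Z3 -> Z1 -> Z9 -> Z6
  P2: Z7 <- Z3 -> Z1 -> Z6
  P3: Z7 <- Z3 -> Z9 <- Z1 -> Z6
  P4: Z7 <- Z3 -> Z9 -> Z6
  P5: Z7 <- Z3 -> Z6
The empty set is not sufficient: P1 (Z7 <- Z3 -> Z1 -> Z9 -> Z6) has no collider blocking it and no conditioned non-collider, so it is open.
Try {Z3}:
  P1: blocked at fork node Z3 ∈ conditioning set.
  P2: blocked at fork node Z3 ∈ conditioning set.
  P3: blocked at fork node Z3 ∈ conditioning set.
  P4: blocked at fork node Z3 ∈ conditioning set.
  P5: blocked at fork node Z3 ∈ conditioning set.
{Z3} contains no descendant of Z7 and blocks every backdoor path.
{Z3} is the unique smallest valid adjustment set.

{Z3}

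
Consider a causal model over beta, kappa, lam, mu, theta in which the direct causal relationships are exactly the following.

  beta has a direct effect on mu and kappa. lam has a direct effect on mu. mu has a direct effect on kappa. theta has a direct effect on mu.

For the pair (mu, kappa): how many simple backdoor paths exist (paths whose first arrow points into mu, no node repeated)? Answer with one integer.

1

A backdoor path from mu to kappa is any simple undirected path whose first edge points into mu (i.e. leaves mu via a parent).
Parents of mu: {beta, lam, theta}.
Enumerating:
  P1: mu <- beta -> kappa
That exhausts the simple backdoor paths. Count: 1.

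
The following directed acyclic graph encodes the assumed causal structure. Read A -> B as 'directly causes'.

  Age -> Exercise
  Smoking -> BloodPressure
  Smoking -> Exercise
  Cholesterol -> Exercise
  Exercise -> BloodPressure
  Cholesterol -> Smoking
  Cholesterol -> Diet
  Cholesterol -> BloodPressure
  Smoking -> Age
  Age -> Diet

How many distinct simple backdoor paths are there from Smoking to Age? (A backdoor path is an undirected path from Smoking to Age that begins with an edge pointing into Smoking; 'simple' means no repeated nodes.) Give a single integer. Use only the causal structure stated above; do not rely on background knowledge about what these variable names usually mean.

A backdoor path from Smoking to Age is any simple undirected path whose first edge points into Smoking (i.e. leaves Smoking via a parent).
Parents of Smoking: {Cholesterol}.
Enumerating:
  P1: Smoking <- Cholesterol -> Diet <- Age
  P2: Smoking <- Cholesterol -> Exercise <- Age
  P3: Smoking <- Cholesterol -> BloodPressure <- Exercise <- Age
That exhausts the simple backdoor paths. Count: 3.

3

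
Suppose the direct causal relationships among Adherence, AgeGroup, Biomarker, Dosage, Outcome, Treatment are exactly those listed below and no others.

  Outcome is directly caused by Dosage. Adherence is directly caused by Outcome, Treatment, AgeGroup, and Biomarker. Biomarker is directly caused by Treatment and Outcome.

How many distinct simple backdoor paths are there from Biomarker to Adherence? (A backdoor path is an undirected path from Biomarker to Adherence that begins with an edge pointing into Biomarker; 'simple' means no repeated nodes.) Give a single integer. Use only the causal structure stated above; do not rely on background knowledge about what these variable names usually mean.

2

A backdoor path from Biomarker to Adherence is any simple undirected path whose first edge points into Biomarker (i.e. leaves Biomarker via a parent).
Parents of Biomarker: {Outcome, Treatment}.
Enumerating:
  P1: Biomarker <- Outcome -> Adherence
  P2: Biomarker <- Treatment -> Adherence
That exhausts the simple backdoor paths. Count: 2.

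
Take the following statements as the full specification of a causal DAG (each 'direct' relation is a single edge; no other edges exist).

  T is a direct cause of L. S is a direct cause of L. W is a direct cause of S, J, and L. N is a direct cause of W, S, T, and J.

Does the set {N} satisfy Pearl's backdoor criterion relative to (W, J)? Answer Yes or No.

Yes

Backdoor paths from W to J (paths whose first edge points into W):
  P1: W <- N -> J
Condition 1 (no descendant of W in the set): holds — descendants of W are {J, L, S}; none are in {N}.
Condition 2 (every backdoor path blocked by {N}):
  P1: blocked at fork node N ∈ conditioning set.
{N} satisfies the backdoor criterion.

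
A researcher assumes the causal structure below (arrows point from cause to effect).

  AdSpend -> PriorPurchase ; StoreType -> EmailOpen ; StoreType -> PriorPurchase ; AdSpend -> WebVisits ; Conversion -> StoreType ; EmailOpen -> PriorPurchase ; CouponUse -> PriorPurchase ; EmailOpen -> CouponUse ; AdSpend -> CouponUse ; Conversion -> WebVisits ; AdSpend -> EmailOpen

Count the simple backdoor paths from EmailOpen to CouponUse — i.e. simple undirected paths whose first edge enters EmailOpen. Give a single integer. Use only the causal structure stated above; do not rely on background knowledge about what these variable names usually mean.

A backdoor path from EmailOpen to CouponUse is any simple undirected path whose first edge points into EmailOpen (i.e. leaves EmailOpen via a parent).
Parents of EmailOpen: {AdSpend, StoreType}.
Enumerating:
  P1: EmailOpen <- StoreType <- Conversion -> WebVisits <- AdSpend -> CouponUse
  P2: EmailOpen <- StoreType <- Conversion -> WebVisits <- AdSpend -> PriorPurchase <- CouponUse
  P3: EmailOpen <- StoreType -> PriorPurchase <- AdSpend -> CouponUse
  P4: EmailOpen <- StoreType -> PriorPurchase <- CouponUse
  P5: EmailOpen <- AdSpend -> CouponUse
  P6: EmailOpen <- AdSpend -> WebVisits <- Conversion -> StoreType -> PriorPurchase <- CouponUse
  P7: EmailOpen <- AdSpend -> PriorPurchase <- CouponUse
That exhausts the simple backdoor paths. Count: 7.

7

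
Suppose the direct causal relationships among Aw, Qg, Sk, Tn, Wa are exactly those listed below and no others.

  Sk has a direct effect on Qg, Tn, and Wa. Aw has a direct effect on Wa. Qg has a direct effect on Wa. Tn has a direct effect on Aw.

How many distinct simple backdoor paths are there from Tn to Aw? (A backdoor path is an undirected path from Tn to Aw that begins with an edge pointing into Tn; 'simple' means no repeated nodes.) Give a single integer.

2

A backdoor path from Tn to Aw is any simple undirected path whose first edge points into Tn (i.e. leaves Tn via a parent).
Parents of Tn: {Sk}.
Enumerating:
  P1: Tn <- Sk -> Qg -> Wa <- Aw
  P2: Tn <- Sk -> Wa <- Aw
That exhausts the simple backdoor paths. Count: 2.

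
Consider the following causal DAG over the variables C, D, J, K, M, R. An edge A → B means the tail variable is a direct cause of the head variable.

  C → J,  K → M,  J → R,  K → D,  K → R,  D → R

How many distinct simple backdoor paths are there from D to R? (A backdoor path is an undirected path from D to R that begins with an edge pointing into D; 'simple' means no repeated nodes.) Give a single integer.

A backdoor path from D to R is any simple undirected path whose first edge points into D (i.e. leaves D via a parent).
Parents of D: {K}.
Enumerating:
  P1: D <- K -> R
That exhausts the simple backdoor paths. Count: 1.

1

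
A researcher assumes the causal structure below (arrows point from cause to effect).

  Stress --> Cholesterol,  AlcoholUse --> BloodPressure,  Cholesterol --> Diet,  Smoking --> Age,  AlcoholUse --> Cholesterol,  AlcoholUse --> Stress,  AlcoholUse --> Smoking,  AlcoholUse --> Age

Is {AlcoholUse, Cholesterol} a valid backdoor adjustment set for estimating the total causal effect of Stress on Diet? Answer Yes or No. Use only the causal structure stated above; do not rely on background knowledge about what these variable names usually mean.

No

Backdoor paths from Stress to Diet (paths whose first edge points into Stress):
  P1: Stress <- AlcoholUse -> Cholesterol -> Diet
Condition 1 (no descendant of Stress in the set): FAILS — Cholesterol is a descendant of Stress.
Condition 2 (every backdoor path blocked by {AlcoholUse, Cholesterol}):
  P1: blocked at fork node AlcoholUse ∈ conditioning set.
{AlcoholUse, Cholesterol} does not satisfy the backdoor criterion.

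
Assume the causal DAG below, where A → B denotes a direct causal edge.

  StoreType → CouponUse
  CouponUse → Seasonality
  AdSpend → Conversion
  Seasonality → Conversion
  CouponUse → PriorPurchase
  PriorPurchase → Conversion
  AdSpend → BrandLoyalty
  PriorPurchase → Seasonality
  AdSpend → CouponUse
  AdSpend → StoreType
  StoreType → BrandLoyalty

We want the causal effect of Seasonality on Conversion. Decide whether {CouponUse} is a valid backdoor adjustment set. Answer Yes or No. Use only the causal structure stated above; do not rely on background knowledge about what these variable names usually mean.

Backdoor paths from Seasonality to Conversion (paths whose first edge points into Seasonality):
  P1: Seasonality <- CouponUse <- AdSpend -> Conversion
  P2: Seasonality <- CouponUse <- StoreType <- AdSpend -> Conversion
  P3: Seasonality <- CouponUse <- StoreType -> BrandLoyalty <- AdSpend -> Conversion
  P4: Seasonality <- CouponUse -> PriorPurchase -> Conversion
  P5: Seasonality <- PriorPurchase <- CouponUse <- AdSpend -> Conversion
  P6: Seasonality <- PriorPurchase <- CouponUse <- StoreType <- AdSpend -> Conversion
  P7: Seasonality <- PriorPurchase <- CouponUse <- StoreType -> BrandLoyalty <- AdSpend -> Conversion
  P8: Seasonality <- PriorPurchase -> Conversion
Condition 1 (no descendant of Seasonality in the set): holds — descendants of Seasonality are {Conversion}; none are in {CouponUse}.
Condition 2 (every backdoor path blocked by {CouponUse}):
  P1: blocked at chain node CouponUse ∈ conditioning set.
  P2: blocked at chain node CouponUse ∈ conditioning set.
  P3: blocked at chain node CouponUse ∈ conditioning set.
  P4: blocked at fork node CouponUse ∈ conditioning set.
  P5: blocked at chain node CouponUse ∈ conditioning set.
  P6: blocked at chain node CouponUse ∈ conditioning set.
  P7: blocked at chain node CouponUse ∈ conditioning set.
  P8: open — no interior node is in the conditioning set.
{CouponUse} does not satisfy the backdoor criterion.

No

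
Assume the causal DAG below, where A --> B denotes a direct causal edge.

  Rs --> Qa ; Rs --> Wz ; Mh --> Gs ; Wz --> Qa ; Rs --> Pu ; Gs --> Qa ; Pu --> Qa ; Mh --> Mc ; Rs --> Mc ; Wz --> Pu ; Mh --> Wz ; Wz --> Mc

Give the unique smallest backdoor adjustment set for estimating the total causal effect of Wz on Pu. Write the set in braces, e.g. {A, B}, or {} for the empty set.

{Rs}

Variables eligible for adjustment (non-descendants of Wz, excluding Wz and Pu): {Gs, Mh, Rs}.
Backdoor paths from Wz to Pu:
  P1: Wz <- Mh -> Gs -> Qa <- Rs -> Pu
  P2: Wz <- Mh -> Gs -> Qa <- Pu
  P3: Wz <- Mh -> Mc <- Rs -> Pu
  P4: Wz <- Mh -> Mc <- Rs -> Qa <- Pu
  P5: Wz <- Rs -> Mc <- Mh -> Gs -> Qa <- Pu
  P6: Wz <- Rs -> Pu
  P7: Wz <- Rs -> Qa <- Pu
The empty set is not sufficient: P6 (Wz <- Rs -> Pu) has no collider blocking it and no conditioned non-collider, so it is open.
Try {Rs}:
  P1: blocked at collider Qa (neither it nor any descendant is in the conditioning set).
  P2: blocked at collider Qa (neither it nor any descendant is in the conditioning set).
  P3: blocked at collider Mc (neither it nor any descendant is in the conditioning set).
  P4: blocked at collider Mc (neither it nor any descendant is in the conditioning set).
  P5: blocked at fork node Rs ∈ conditioning set.
  P6: blocked at fork node Rs ∈ conditioning set.
  P7: blocked at fork node Rs ∈ conditioning set.
{Rs} contains no descendant of Wz and blocks every backdoor path.
No other singleton works — e.g. {Mh} leaves P6 open — so {Rs} is the unique smallest valid adjustment set.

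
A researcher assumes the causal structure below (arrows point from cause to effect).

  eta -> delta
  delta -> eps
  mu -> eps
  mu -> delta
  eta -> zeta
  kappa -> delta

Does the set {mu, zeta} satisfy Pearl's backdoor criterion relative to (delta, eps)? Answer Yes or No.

Backdoor paths from delta to eps (paths whose first edge points into delta):
  P1: delta <- mu -> eps
Condition 1 (no descendant of delta in the set): holds — descendants of delta are {eps}; none are in {mu, zeta}.
Condition 2 (every backdoor path blocked by {mu, zeta}):
  P1: blocked at fork node mu ∈ conditioning set.
{mu, zeta} satisfies the backdoor criterion.

Yes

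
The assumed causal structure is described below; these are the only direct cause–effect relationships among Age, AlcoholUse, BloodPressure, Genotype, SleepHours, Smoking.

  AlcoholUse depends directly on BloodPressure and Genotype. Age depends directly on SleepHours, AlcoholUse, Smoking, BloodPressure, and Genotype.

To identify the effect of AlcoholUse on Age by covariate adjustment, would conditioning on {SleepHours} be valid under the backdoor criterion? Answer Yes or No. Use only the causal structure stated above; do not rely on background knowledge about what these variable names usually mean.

No

Backdoor paths from AlcoholUse to Age (paths whose first edge points into AlcoholUse):
  P1: AlcoholUse <- BloodPressure -> Age
  P2: AlcoholUse <- Genotype -> Age
Condition 1 (no descendant of AlcoholUse in the set): holds — descendants of AlcoholUse are {Age}; none are in {SleepHours}.
Condition 2 (every backdoor path blocked by {SleepHours}):
  P1: open — no interior node is in the conditioning set.
  P2: open — no interior node is in the conditioning set.
{SleepHours} does not satisfy the backdoor criterion.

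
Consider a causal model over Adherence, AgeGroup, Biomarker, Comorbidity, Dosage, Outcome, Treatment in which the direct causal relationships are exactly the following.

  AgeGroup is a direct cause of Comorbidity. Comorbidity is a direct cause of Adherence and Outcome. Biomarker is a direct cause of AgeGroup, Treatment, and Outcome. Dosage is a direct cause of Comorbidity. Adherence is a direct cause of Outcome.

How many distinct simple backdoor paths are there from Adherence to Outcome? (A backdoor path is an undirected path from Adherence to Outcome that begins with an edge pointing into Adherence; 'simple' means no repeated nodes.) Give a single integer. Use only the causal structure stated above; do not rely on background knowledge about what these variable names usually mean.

2

A backdoor path from Adherence to Outcome is any simple undirected path whose first edge points into Adherence (i.e. leaves Adherence via a parent).
Parents of Adherence: {Comorbidity}.
Enumerating:
  P1: Adherence <- Comorbidity <- AgeGroup <- Biomarker -> Outcome
  P2: Adherence <- Comorbidity -> Outcome
That exhausts the simple backdoor paths. Count: 2.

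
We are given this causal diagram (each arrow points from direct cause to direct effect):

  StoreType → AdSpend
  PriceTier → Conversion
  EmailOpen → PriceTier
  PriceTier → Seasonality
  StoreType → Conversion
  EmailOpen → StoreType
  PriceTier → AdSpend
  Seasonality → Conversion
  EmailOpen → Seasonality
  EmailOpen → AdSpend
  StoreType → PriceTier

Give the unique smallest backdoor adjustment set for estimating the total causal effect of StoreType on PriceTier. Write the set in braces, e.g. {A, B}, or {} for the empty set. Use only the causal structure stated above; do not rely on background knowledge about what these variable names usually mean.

Variables eligible for adjustment (non-descendants of StoreType, excluding StoreType and PriceTier): {EmailOpen}.
Backdoor paths from StoreType to PriceTier:
  P1: StoreType <- EmailOpen -> PriceTier
  P2: StoreType <- EmailOpen -> Seasonality <- PriceTier
  P3: StoreType <- EmailOpen -> Seasonality -> Conversion <- PriceTier
  P4: StoreType <- EmailOpen -> AdSpend <- PriceTier
The empty set is not sufficient: P1 (StoreType <- EmailOpen -> PriceTier) has no collider blocking it and no conditioned non-collider, so it is open.
Try {EmailOpen}:
  P1: blocked at fork node EmailOpen ∈ conditioning set.
  P2: blocked at fork node EmailOpen ∈ conditioning set.
  P3: blocked at fork node EmailOpen ∈ conditioning set.
  P4: blocked at fork node EmailOpen ∈ conditioning set.
{EmailOpen} contains no descendant of StoreType and blocks every backdoor path.
{EmailOpen} is the unique smallest valid adjustment set.

{EmailOpen}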